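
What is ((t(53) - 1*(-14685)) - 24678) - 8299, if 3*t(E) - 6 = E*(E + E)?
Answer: -49252/3 ≈ -16417.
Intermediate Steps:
t(E) = 2 + 2*E**2/3 (t(E) = 2 + (E*(E + E))/3 = 2 + (E*(2*E))/3 = 2 + (2*E**2)/3 = 2 + 2*E**2/3)
((t(53) - 1*(-14685)) - 24678) - 8299 = (((2 + (2/3)*53**2) - 1*(-14685)) - 24678) - 8299 = (((2 + (2/3)*2809) + 14685) - 24678) - 8299 = (((2 + 5618/3) + 14685) - 24678) - 8299 = ((5624/3 + 14685) - 24678) - 8299 = (49679/3 - 24678) - 8299 = -24355/3 - 8299 = -49252/3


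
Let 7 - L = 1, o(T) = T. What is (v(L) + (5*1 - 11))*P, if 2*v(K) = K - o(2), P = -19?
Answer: 76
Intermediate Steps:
L = 6 (L = 7 - 1*1 = 7 - 1 = 6)
v(K) = -1 + K/2 (v(K) = (K - 1*2)/2 = (K - 2)/2 = (-2 + K)/2 = -1 + K/2)
(v(L) + (5*1 - 11))*P = ((-1 + (1/2)*6) + (5*1 - 11))*(-19) = ((-1 + 3) + (5 - 11))*(-19) = (2 - 6)*(-19) = -4*(-19) = 76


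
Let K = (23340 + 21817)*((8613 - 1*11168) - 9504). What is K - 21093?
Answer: -544569356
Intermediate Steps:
K = -544548263 (K = 45157*((8613 - 11168) - 9504) = 45157*(-2555 - 9504) = 45157*(-12059) = -544548263)
K - 21093 = -544548263 - 21093 = -544569356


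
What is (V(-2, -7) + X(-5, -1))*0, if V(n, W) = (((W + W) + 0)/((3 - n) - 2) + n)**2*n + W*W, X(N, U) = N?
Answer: 0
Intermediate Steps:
V(n, W) = W**2 + n*(n + 2*W/(1 - n))**2 (V(n, W) = ((2*W + 0)/(1 - n) + n)**2*n + W**2 = ((2*W)/(1 - n) + n)**2*n + W**2 = (2*W/(1 - n) + n)**2*n + W**2 = (n + 2*W/(1 - n))**2*n + W**2 = n*(n + 2*W/(1 - n))**2 + W**2 = W**2 + n*(n + 2*W/(1 - n))**2)
(V(-2, -7) + X(-5, -1))*0 = (((-7)**2 - 2*(-2 - 1*(-2)**2 + 2*(-7))**2/(-1 - 2)**2) - 5)*0 = ((49 - 2*(-2 - 1*4 - 14)**2/(-3)**2) - 5)*0 = ((49 - 2*1/9*(-2 - 4 - 14)**2) - 5)*0 = ((49 - 2*1/9*(-20)**2) - 5)*0 = ((49 - 2*1/9*400) - 5)*0 = ((49 - 800/9) - 5)*0 = (-359/9 - 5)*0 = -404/9*0 = 0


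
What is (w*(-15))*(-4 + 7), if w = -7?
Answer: 315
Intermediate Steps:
(w*(-15))*(-4 + 7) = (-7*(-15))*(-4 + 7) = 105*3 = 315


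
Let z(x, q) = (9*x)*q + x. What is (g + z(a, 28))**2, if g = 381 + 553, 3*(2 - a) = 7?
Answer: 6497401/9 ≈ 7.2193e+5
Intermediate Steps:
a = -1/3 (a = 2 - 1/3*7 = 2 - 7/3 = -1/3 ≈ -0.33333)
z(x, q) = x + 9*q*x (z(x, q) = 9*q*x + x = x + 9*q*x)
g = 934
(g + z(a, 28))**2 = (934 - (1 + 9*28)/3)**2 = (934 - (1 + 252)/3)**2 = (934 - 1/3*253)**2 = (934 - 253/3)**2 = (2549/3)**2 = 6497401/9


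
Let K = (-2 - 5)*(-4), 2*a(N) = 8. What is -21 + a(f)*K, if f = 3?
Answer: 91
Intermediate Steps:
a(N) = 4 (a(N) = (½)*8 = 4)
K = 28 (K = -7*(-4) = 28)
-21 + a(f)*K = -21 + 4*28 = -21 + 112 = 91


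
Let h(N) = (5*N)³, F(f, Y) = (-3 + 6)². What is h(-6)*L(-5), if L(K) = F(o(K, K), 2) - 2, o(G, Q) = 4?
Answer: -189000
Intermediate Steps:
F(f, Y) = 9 (F(f, Y) = 3² = 9)
h(N) = 125*N³
L(K) = 7 (L(K) = 9 - 2 = 7)
h(-6)*L(-5) = (125*(-6)³)*7 = (125*(-216))*7 = -27000*7 = -189000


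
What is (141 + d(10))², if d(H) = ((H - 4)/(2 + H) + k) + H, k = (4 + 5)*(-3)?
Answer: 62001/4 ≈ 15500.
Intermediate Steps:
k = -27 (k = 9*(-3) = -27)
d(H) = -27 + H + (-4 + H)/(2 + H) (d(H) = ((H - 4)/(2 + H) - 27) + H = ((-4 + H)/(2 + H) - 27) + H = (-27 + (-4 + H)/(2 + H)) + H = -27 + H + (-4 + H)/(2 + H))
(141 + d(10))² = (141 + (-58 + 10² - 24*10)/(2 + 10))² = (141 + (-58 + 100 - 240)/12)² = (141 + (1/12)*(-198))² = (141 - 33/2)² = (249/2)² = 62001/4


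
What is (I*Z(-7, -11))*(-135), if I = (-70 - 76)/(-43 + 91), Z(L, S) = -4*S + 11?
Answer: 180675/8 ≈ 22584.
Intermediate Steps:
Z(L, S) = 11 - 4*S
I = -73/24 (I = -146/48 = -146*1/48 = -73/24 ≈ -3.0417)
(I*Z(-7, -11))*(-135) = -73*(11 - 4*(-11))/24*(-135) = -73*(11 + 44)/24*(-135) = -73/24*55*(-135) = -4015/24*(-135) = 180675/8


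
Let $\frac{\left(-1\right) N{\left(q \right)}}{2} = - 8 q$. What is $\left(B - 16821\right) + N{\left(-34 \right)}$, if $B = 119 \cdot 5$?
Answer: $-16770$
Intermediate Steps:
$N{\left(q \right)} = 16 q$ ($N{\left(q \right)} = - 2 \left(- 8 q\right) = 16 q$)
$B = 595$
$\left(B - 16821\right) + N{\left(-34 \right)} = \left(595 - 16821\right) + 16 \left(-34\right) = -16226 - 544 = -16770$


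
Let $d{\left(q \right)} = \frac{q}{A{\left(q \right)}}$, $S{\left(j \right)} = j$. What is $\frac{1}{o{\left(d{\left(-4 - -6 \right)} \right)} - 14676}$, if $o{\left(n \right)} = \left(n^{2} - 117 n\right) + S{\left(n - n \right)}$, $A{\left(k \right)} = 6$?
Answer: $- \frac{9}{132434} \approx -6.7958 \cdot 10^{-5}$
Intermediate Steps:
$d{\left(q \right)} = \frac{q}{6}$
$o{\left(n \right)} = n^{2} - 117 n$ ($o{\left(n \right)} = \left(n^{2} - 117 n\right) + \left(n - n\right) = \left(n^{2} - 117 n\right) + 0 = n^{2} - 117 n$)
$\frac{1}{o{\left(d{\left(-4 - -6 \right)} \right)} - 14676} = \frac{1}{\frac{-4 - -6}{6} \left(-117 + \frac{-4 - -6}{6}\right) - 14676} = \frac{1}{\frac{-4 + 6}{6} \left(-117 + \frac{-4 + 6}{6}\right) - 14676} = \frac{1}{\frac{1}{6} \cdot 2 \left(-117 + \frac{1}{6} \cdot 2\right) - 14676} = \frac{1}{\frac{-117 + \frac{1}{3}}{3} - 14676} = \frac{1}{\frac{1}{3} \left(- \frac{350}{3}\right) - 14676} = \frac{1}{- \frac{350}{9} - 14676} = \frac{1}{- \frac{132434}{9}} = - \frac{9}{132434}$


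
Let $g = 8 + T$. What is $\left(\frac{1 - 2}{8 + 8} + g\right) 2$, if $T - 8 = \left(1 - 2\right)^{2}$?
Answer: $\frac{271}{8} \approx 33.875$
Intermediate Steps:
$T = 9$ ($T = 8 + \left(1 - 2\right)^{2} = 8 + \left(-1\right)^{2} = 8 + 1 = 9$)
$g = 17$ ($g = 8 + 9 = 17$)
$\left(\frac{1 - 2}{8 + 8} + g\right) 2 = \left(\frac{1 - 2}{8 + 8} + 17\right) 2 = \left(- \frac{1}{16} + 17\right) 2 = \frac{271}{16} \cdot 2 = \frac{271}{8}$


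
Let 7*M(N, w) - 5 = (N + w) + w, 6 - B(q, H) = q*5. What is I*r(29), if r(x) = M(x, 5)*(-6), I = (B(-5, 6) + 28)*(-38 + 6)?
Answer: 498432/7 ≈ 71205.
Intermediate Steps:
B(q, H) = 6 - 5*q (B(q, H) = 6 - q*5 = 6 - 5*q)
M(N, w) = 5/7 + N/7 + 2*w/7 (M(N, w) = 5/7 + ((N + w) + w)/7 = 5/7 + (N + 2*w)/7 = 5/7 + (N/7 + 2*w/7) = 5/7 + N/7 + 2*w/7)
I = -1888 (I = ((6 - 5*(-5)) + 28)*(-38 + 6) = ((6 + 25) + 28)*(-32) = (31 + 28)*(-32) = 59*(-32) = -1888)
r(x) = -90/7 - 6*x/7 (r(x) = (5/7 + x/7 + (2/7)*5)*(-6) = (5/7 + x/7 + 10/7)*(-6) = (15/7 + x/7)*(-6) = -90/7 - 6*x/7)
I*r(29) = -1888*(-90/7 - 6/7*29) = -1888*(-90/7 - 174/7) = -1888*(-264/7) = 498432/7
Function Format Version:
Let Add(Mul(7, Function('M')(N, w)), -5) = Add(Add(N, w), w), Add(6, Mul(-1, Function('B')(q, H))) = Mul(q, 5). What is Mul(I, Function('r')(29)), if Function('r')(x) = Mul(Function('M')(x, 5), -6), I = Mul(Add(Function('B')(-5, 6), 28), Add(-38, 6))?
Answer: Rational(498432, 7) ≈ 71205.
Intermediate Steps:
Function('B')(q, H) = Add(6, Mul(-5, q)) (Function('B')(q, H) = Add(6, Mul(-1, Mul(q, 5))) = Add(6, Mul(-1, Mul(5, q))) = Add(6, Mul(-5, q)))
Function('M')(N, w) = Add(Rational(5, 7), Mul(Rational(1, 7), N), Mul(Rational(2, 7), w)) (Function('M')(N, w) = Add(Rational(5, 7), Mul(Rational(1, 7), Add(Add(N, w), w))) = Add(Rational(5, 7), Mul(Rational(1, 7), Add(N, Mul(2, w)))) = Add(Rational(5, 7), Add(Mul(Rational(1, 7), N), Mul(Rational(2, 7), w))) = Add(Rational(5, 7), Mul(Rational(1, 7), N), Mul(Rational(2, 7), w)))
I = -1888 (I = Mul(Add(Add(6, Mul(-5, -5)), 28), Add(-38, 6)) = Mul(Add(Add(6, 25), 28), -32) = Mul(Add(31, 28), -32) = Mul(59, -32) = -1888)
Function('r')(x) = Add(Rational(-90, 7), Mul(Rational(-6, 7), x)) (Function('r')(x) = Mul(Add(Rational(5, 7), Mul(Rational(1, 7), x), Mul(Rational(2, 7), 5)), -6) = Mul(Add(Rational(5, 7), Mul(Rational(1, 7), x), Rational(10, 7)), -6) = Mul(Add(Rational(15, 7), Mul(Rational(1, 7), x)), -6) = Add(Rational(-90, 7), Mul(Rational(-6, 7), x)))
Mul(I, Function('r')(29)) = Mul(-1888, Add(Rational(-90, 7), Mul(Rational(-6, 7), 29))) = Mul(-1888, Add(Rational(-90, 7), Rational(-174, 7))) = Mul(-1888, Rational(-264, 7)) = Rational(498432, 7)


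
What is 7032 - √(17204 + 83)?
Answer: 7032 - √17287 ≈ 6900.5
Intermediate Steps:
7032 - √(17204 + 83) = 7032 - √17287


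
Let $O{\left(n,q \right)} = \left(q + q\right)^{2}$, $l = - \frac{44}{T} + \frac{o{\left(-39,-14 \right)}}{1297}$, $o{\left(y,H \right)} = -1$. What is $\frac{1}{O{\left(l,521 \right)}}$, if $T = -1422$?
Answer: $\frac{1}{1085764} \approx 9.2101 \cdot 10^{-7}$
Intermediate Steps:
$l = \frac{27823}{922167}$ ($l = - \frac{44}{-1422} - \frac{1}{1297} = \left(-44\right) \left(- \frac{1}{1422}\right) - \frac{1}{1297} = \frac{22}{711} - \frac{1}{1297} = \frac{27823}{922167} \approx 0.030171$)
$O{\left(n,q \right)} = 4 q^{2}$ ($O{\left(n,q \right)} = \left(2 q\right)^{2} = 4 q^{2}$)
$\frac{1}{O{\left(l,521 \right)}} = \frac{1}{4 \cdot 521^{2}} = \frac{1}{4 \cdot 271441} = \frac{1}{1085764}$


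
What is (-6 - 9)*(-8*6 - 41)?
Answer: 1335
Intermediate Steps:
(-6 - 9)*(-8*6 - 41) = -15*(-48 - 41) = -15*(-89) = 1335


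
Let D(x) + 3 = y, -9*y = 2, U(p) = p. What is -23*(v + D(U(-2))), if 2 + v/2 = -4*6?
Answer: 11431/9 ≈ 1270.1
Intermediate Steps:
v = -52 (v = -4 + 2*(-4*6) = -4 + 2*(-24) = -4 - 48 = -52)
y = -2/9 (y = -1/9*2 = -2/9 ≈ -0.22222)
D(x) = -29/9 (D(x) = -3 - 2/9 = -29/9)
-23*(v + D(U(-2))) = -23*(-52 - 29/9) = -23*(-497/9) = 11431/9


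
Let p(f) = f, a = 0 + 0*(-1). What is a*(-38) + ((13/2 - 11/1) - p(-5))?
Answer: ½ ≈ 0.50000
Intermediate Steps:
a = 0 (a = 0 + 0 = 0)
a*(-38) + ((13/2 - 11/1) - p(-5)) = 0*(-38) + ((13/2 - 11/1) - 1*(-5)) = 0 + ((13*(½) - 11*1) + 5) = 0 + ((13/2 - 11) + 5) = 0 + (-9/2 + 5) = 0 + ½ = ½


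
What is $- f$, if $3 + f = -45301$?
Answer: $45304$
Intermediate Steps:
$f = -45304$ ($f = -3 - 45301 = -45304$)
$- f = \left(-1\right) \left(-45304\right) = 45304$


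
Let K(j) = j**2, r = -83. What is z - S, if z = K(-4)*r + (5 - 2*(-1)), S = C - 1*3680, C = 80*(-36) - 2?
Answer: 5241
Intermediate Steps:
C = -2882 (C = -2880 - 2 = -2882)
S = -6562 (S = -2882 - 1*3680 = -2882 - 3680 = -6562)
z = -1321 (z = (-4)**2*(-83) + (5 - 2*(-1)) = 16*(-83) + (5 + 2) = -1328 + 7 = -1321)
z - S = -1321 - 1*(-6562) = -1321 + 6562 = 5241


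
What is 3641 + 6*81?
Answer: 4127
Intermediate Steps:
3641 + 6*81 = 3641 + 486 = 4127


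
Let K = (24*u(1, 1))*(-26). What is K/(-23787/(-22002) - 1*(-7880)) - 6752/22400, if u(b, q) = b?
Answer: -15399259339/40459894300 ≈ -0.38061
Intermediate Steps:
K = -624 (K = (24*1)*(-26) = 24*(-26) = -624)
K/(-23787/(-22002) - 1*(-7880)) - 6752/22400 = -624/(-23787/(-22002) - 1*(-7880)) - 6752/22400 = -624/(-23787*(-1/22002) + 7880) - 6752*1/22400 = -624/(7929/7334 + 7880) - 211/700 = -624/57799849/7334 - 211/700 = -624*7334/57799849 - 211/700 = -4576416/57799849 - 211/700 = -15399259339/40459894300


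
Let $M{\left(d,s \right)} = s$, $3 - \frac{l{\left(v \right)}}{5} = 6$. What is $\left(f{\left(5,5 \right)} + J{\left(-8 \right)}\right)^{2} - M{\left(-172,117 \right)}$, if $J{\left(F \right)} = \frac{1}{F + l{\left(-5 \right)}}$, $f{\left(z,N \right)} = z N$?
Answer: $\frac{267583}{529} \approx 505.83$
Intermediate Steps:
$f{\left(z,N \right)} = N z$
$l{\left(v \right)} = -15$ ($l{\left(v \right)} = 15 - 30 = -15$)
$J{\left(F \right)} = \frac{1}{-15 + F}$ ($J{\left(F \right)} = \frac{1}{F - 15} = \frac{1}{-15 + F}$)
$\left(f{\left(5,5 \right)} + J{\left(-8 \right)}\right)^{2} - M{\left(-172,117 \right)} = \left(5 \cdot 5 + \frac{1}{-15 - 8}\right)^{2} - 117 = \left(25 + \frac{1}{-23}\right)^{2} - 117 = \left(25 - \frac{1}{23}\right)^{2} - 117 = \left(\frac{574}{23}\right)^{2} - 117 = \frac{329476}{529} - 117 = \frac{267583}{529}$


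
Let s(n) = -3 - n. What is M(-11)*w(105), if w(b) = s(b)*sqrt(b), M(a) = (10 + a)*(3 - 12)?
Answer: -972*sqrt(105) ≈ -9960.0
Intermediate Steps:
M(a) = -90 - 9*a (M(a) = (10 + a)*(-9) = -90 - 9*a)
w(b) = sqrt(b)*(-3 - b) (w(b) = (-3 - b)*sqrt(b) = sqrt(b)*(-3 - b))
M(-11)*w(105) = (-90 - 9*(-11))*(sqrt(105)*(-3 - 1*105)) = (-90 + 99)*(sqrt(105)*(-3 - 105)) = 9*(sqrt(105)*(-108)) = 9*(-108*sqrt(105)) = -972*sqrt(105)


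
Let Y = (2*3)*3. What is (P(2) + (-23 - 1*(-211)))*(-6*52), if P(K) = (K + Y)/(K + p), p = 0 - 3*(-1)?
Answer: -59904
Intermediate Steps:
Y = 18 (Y = 6*3 = 18)
p = 3 (p = 0 + 3 = 3)
P(K) = (18 + K)/(3 + K) (P(K) = (K + 18)/(K + 3) = (18 + K)/(3 + K))
(P(2) + (-23 - 1*(-211)))*(-6*52) = ((18 + 2)/(3 + 2) + (-23 - 1*(-211)))*(-6*52) = (20/5 + (-23 + 211))*(-312) = ((⅕)*20 + 188)*(-312) = (4 + 188)*(-312) = 192*(-312) = -59904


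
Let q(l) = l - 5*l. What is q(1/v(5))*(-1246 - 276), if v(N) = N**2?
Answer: 6088/25 ≈ 243.52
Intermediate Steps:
q(l) = -4*l
q(1/v(5))*(-1246 - 276) = (-4/(5**2))*(-1246 - 276) = -4/25*(-1522) = 6088/25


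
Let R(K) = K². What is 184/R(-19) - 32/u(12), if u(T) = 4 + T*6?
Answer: 32/361 ≈ 0.088643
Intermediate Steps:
u(T) = 4 + 6*T
184/R(-19) - 32/u(12) = 184/((-19)²) - 32/(4 + 6*12) = 184/361 - 32/(4 + 72) = 184*(1/361) - 32/76 = 184/361 - 32*1/76 = 184/361 - 8/19 = 32/361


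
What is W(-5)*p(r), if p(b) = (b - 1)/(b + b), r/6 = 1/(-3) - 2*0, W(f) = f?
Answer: -15/4 ≈ -3.7500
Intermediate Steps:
r = -2 (r = 6*(1/(-3) - 2*0) = 6*(-⅓ + 0) = 6*(-⅓) = -2)
p(b) = (-1 + b)/(2*b) (p(b) = (-1 + b)/((2*b)) = (-1 + b)*(1/(2*b)) = (-1 + b)/(2*b))
W(-5)*p(r) = -5*(-1 - 2)/(2*(-2)) = -5*(-1)*(-3)/(2*2) = -5*¾ = -15/4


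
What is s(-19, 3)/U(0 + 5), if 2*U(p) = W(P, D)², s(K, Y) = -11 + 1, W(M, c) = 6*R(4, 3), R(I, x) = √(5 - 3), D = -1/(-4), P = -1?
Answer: -5/18 ≈ -0.27778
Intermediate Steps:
D = ¼ (D = -1*(-¼) = ¼ ≈ 0.25000)
R(I, x) = √2
W(M, c) = 6*√2
s(K, Y) = -10
U(p) = 36 (U(p) = (6*√2)²/2 = (½)*72 = 36)
s(-19, 3)/U(0 + 5) = -10/36 = -10*1/36 = -5/18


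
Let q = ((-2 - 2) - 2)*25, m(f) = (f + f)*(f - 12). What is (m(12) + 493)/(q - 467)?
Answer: -493/617 ≈ -0.79903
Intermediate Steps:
m(f) = 2*f*(-12 + f) (m(f) = (2*f)*(-12 + f) = 2*f*(-12 + f))
q = -150 (q = (-4 - 2)*25 = -6*25 = -150)
(m(12) + 493)/(q - 467) = (2*12*(-12 + 12) + 493)/(-150 - 467) = (2*12*0 + 493)/(-617) = (0 + 493)*(-1/617) = 493*(-1/617) = -493/617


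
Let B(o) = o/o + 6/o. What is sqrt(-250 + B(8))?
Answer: I*sqrt(993)/2 ≈ 15.756*I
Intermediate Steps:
B(o) = 1 + 6/o
sqrt(-250 + B(8)) = sqrt(-250 + (6 + 8)/8) = sqrt(-250 + (1/8)*14) = sqrt(-250 + 7/4) = sqrt(-993/4) = I*sqrt(993)/2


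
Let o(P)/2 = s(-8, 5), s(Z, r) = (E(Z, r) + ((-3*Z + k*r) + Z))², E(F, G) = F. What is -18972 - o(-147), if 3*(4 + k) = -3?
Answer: -19550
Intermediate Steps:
k = -5 (k = -4 + (⅓)*(-3) = -4 - 1 = -5)
s(Z, r) = (-Z - 5*r)² (s(Z, r) = (Z + ((-3*Z - 5*r) + Z))² = (Z + ((-5*r - 3*Z) + Z))² = (Z + (-5*r - 2*Z))² = (-Z - 5*r)²)
o(P) = 578 (o(P) = 2*(-8 + 5*5)² = 2*(-8 + 25)² = 2*17² = 2*289 = 578)
-18972 - o(-147) = -18972 - 1*578 = -18972 - 578 = -19550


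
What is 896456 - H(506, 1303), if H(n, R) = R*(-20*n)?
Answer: 14082816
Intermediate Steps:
H(n, R) = -20*R*n
896456 - H(506, 1303) = 896456 - (-20)*1303*506 = 896456 - 1*(-13186360) = 896456 + 13186360 = 14082816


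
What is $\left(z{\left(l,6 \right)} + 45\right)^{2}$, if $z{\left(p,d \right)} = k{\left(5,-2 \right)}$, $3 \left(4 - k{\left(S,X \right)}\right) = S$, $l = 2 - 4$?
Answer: $\frac{20164}{9} \approx 2240.4$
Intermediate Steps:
$l = -2$
$k{\left(S,X \right)} = 4 - \frac{S}{3}$
$z{\left(p,d \right)} = \frac{7}{3}$ ($z{\left(p,d \right)} = 4 - \frac{5}{3} = \frac{7}{3}$)
$\left(z{\left(l,6 \right)} + 45\right)^{2} = \left(\frac{7}{3} + 45\right)^{2} = \left(\frac{142}{3}\right)^{2} = \frac{20164}{9}$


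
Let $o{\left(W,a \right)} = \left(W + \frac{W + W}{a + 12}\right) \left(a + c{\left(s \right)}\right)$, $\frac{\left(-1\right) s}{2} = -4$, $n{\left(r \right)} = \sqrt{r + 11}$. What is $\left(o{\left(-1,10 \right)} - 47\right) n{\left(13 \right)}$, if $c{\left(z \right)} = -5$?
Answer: $- \frac{1154 \sqrt{6}}{11} \approx -256.97$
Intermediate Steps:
$n{\left(r \right)} = \sqrt{11 + r}$
$s = 8$ ($s = \left(-2\right) \left(-4\right) = 8$)
$o{\left(W,a \right)} = \left(-5 + a\right) \left(W + \frac{2 W}{12 + a}\right)$ ($o{\left(W,a \right)} = \left(W + \frac{W + W}{a + 12}\right) \left(a - 5\right) = \left(W + \frac{2 W}{12 + a}\right) \left(-5 + a\right) = \left(-5 + a\right) \left(W + \frac{2 W}{12 + a}\right)$)
$\left(o{\left(-1,10 \right)} - 47\right) n{\left(13 \right)} = \left(- \frac{-70 + 10^{2} + 9 \cdot 10}{12 + 10} - 47\right) \sqrt{11 + 13} = \left(- \frac{-70 + 100 + 90}{22} - 47\right) \sqrt{24} = \left(\left(-1\right) \frac{1}{22} \cdot 120 - 47\right) 2 \sqrt{6} = \left(- \frac{60}{11} - 47\right) 2 \sqrt{6} = - \frac{577 \cdot 2 \sqrt{6}}{11} = - \frac{1154 \sqrt{6}}{11}$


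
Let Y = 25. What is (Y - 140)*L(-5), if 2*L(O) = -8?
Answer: 460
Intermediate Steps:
L(O) = -4 (L(O) = (½)*(-8) = -4)
(Y - 140)*L(-5) = (25 - 140)*(-4) = -115*(-4) = 460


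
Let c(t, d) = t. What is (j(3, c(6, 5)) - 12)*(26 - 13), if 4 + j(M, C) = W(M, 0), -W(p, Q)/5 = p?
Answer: -403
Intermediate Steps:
W(p, Q) = -5*p
j(M, C) = -4 - 5*M
(j(3, c(6, 5)) - 12)*(26 - 13) = ((-4 - 5*3) - 12)*(26 - 13) = ((-4 - 15) - 12)*13 = (-19 - 12)*13 = -31*13 = -403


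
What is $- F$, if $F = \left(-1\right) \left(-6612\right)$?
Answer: $-6612$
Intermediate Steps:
$F = 6612$
$- F = \left(-1\right) 6612 = -6612$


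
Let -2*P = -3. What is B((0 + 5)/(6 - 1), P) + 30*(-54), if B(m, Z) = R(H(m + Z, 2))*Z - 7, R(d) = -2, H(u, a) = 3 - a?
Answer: -1630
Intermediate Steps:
P = 3/2 (P = -1/2*(-3) = 3/2 ≈ 1.5000)
B(m, Z) = -7 - 2*Z (B(m, Z) = -2*Z - 7 = -7 - 2*Z)
B((0 + 5)/(6 - 1), P) + 30*(-54) = (-7 - 2*3/2) + 30*(-54) = (-7 - 3) - 1620 = -10 - 1620 = -1630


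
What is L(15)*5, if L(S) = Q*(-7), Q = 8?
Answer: -280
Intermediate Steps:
L(S) = -56 (L(S) = 8*(-7) = -56)
L(15)*5 = -56*5 = -280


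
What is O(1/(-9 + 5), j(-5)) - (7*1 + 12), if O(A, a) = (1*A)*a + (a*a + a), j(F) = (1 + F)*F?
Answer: 396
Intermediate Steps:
j(F) = F*(1 + F)
O(A, a) = a + a² + A*a (O(A, a) = A*a + (a² + a) = A*a + (a + a²) = a + a² + A*a)
O(1/(-9 + 5), j(-5)) - (7*1 + 12) = (-5*(1 - 5))*(1 + 1/(-9 + 5) - 5*(1 - 5)) - (7*1 + 12) = (-5*(-4))*(1 + 1/(-4) - 5*(-4)) - (7 + 12) = 20*(1 - ¼ + 20) - 1*19 = 20*(83/4) - 19 = 415 - 19 = 396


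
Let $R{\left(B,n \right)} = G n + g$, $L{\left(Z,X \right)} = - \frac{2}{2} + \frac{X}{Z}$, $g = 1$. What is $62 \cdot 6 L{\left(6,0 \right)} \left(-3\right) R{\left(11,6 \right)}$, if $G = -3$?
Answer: $-18972$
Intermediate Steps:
$L{\left(Z,X \right)} = -1 + \frac{X}{Z}$ ($L{\left(Z,X \right)} = \left(-2\right) \frac{1}{2} + \frac{X}{Z} = -1 + \frac{X}{Z}$)
$R{\left(B,n \right)} = 1 - 3 n$ ($R{\left(B,n \right)} = - 3 n + 1 = 1 - 3 n$)
$62 \cdot 6 L{\left(6,0 \right)} \left(-3\right) R{\left(11,6 \right)} = 62 \cdot 6 \frac{0 - 6}{6} \left(-3\right) \left(1 - 18\right) = 62 \cdot 6 \cdot \frac{1}{6} \left(-6\right) \left(-3\right) \left(-17\right) = 62 \cdot 6 \left(-1\right) \left(-3\right) \left(-17\right) = 62 \left(\left(-6\right) \left(-3\right)\right) \left(-17\right) = 62 \cdot 18 \left(-17\right) = 1116 \left(-17\right) = -18972$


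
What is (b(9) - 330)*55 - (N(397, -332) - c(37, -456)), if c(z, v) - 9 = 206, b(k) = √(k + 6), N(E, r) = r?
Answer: -17603 + 55*√15 ≈ -17390.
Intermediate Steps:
b(k) = √(6 + k)
c(z, v) = 215 (c(z, v) = 9 + 206 = 215)
(b(9) - 330)*55 - (N(397, -332) - c(37, -456)) = (√(6 + 9) - 330)*55 - (-332 - 1*215) = (√15 - 330)*55 - (-332 - 215) = (-330 + √15)*55 - 1*(-547) = (-18150 + 55*√15) + 547 = -17603 + 55*√15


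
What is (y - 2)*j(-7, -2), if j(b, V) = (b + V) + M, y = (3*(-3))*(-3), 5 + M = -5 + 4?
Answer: -375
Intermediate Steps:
M = -6 (M = -5 + (-5 + 4) = -5 - 1 = -6)
y = 27 (y = -9*(-3) = 27)
j(b, V) = -6 + V + b (j(b, V) = (b + V) - 6 = (V + b) - 6 = -6 + V + b)
(y - 2)*j(-7, -2) = (27 - 2)*(-6 - 2 - 7) = 25*(-15) = -375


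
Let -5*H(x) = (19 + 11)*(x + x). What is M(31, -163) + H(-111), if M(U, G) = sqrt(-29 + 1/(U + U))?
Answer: 1332 + I*sqrt(111414)/62 ≈ 1332.0 + 5.3837*I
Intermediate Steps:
H(x) = -12*x (H(x) = -(19 + 11)*(x + x)/5 = -6*2*x = -12*x)
M(U, G) = sqrt(-29 + 1/(2*U))
M(31, -163) + H(-111) = sqrt(-116 + 2/31)/2 - 12*(-111) = sqrt(-116 + 2*(1/31))/2 + 1332 = sqrt(-116 + 2/31)/2 + 1332 = sqrt(-3594/31)/2 + 1332 = (I*sqrt(111414)/31)/2 + 1332 = I*sqrt(111414)/62 + 1332 = 1332 + I*sqrt(111414)/62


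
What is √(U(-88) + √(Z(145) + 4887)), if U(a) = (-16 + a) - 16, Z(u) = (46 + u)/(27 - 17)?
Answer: √(-12000 + 10*√490610)/10 ≈ 7.068*I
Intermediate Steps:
Z(u) = 23/5 + u/10 (Z(u) = (46 + u)/10 = (46 + u)*(⅒) = 23/5 + u/10)
U(a) = -32 + a
√(U(-88) + √(Z(145) + 4887)) = √((-32 - 88) + √((23/5 + (⅒)*145) + 4887)) = √(-120 + √((23/5 + 29/2) + 4887)) = √(-120 + √(191/10 + 4887)) = √(-120 + √(49061/10)) = √(-120 + √490610/10)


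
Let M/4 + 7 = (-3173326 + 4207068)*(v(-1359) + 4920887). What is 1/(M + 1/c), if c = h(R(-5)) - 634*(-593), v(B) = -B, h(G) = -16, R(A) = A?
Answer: 375946/7651752886681902601 ≈ 4.9132e-14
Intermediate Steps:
c = 375946 (c = -16 - 634*(-593) = -16 + 375962 = 375946)
M = 20353329698100 (M = -28 + 4*((-3173326 + 4207068)*(-1*(-1359) + 4920887)) = -28 + 4*(1033742*(1359 + 4920887)) = -28 + 4*(1033742*4922246) = -28 + 4*5088332424532 = -28 + 20353329698128 = 20353329698100)
1/(M + 1/c) = 1/(20353329698100 + 1/375946) = 1/(7651752886681902601/375946) = 375946/7651752886681902601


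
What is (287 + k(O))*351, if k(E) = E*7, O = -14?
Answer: 66339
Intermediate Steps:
k(E) = 7*E
(287 + k(O))*351 = (287 + 7*(-14))*351 = (287 - 98)*351 = 189*351 = 66339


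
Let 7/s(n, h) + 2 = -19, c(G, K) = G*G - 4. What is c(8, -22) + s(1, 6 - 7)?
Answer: 179/3 ≈ 59.667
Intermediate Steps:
c(G, K) = -4 + G² (c(G, K) = G² - 4 = -4 + G²)
s(n, h) = -⅓ (s(n, h) = 7/(-2 - 19) = 7/(-21) = 7*(-1/21) = -⅓)
c(8, -22) + s(1, 6 - 7) = (-4 + 8²) - ⅓ = (-4 + 64) - ⅓ = 60 - ⅓ = 179/3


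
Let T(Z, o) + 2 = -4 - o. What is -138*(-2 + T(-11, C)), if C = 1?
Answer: 1242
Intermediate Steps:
T(Z, o) = -6 - o (T(Z, o) = -2 + (-4 - o) = -6 - o)
-138*(-2 + T(-11, C)) = -138*(-2 + (-6 - 1*1)) = -138*(-2 + (-6 - 1)) = -138*(-2 - 7) = -138*(-9) = 1242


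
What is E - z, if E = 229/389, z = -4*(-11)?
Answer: -16887/389 ≈ -43.411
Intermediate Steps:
z = 44
E = 229/389 (E = 229*(1/389) = 229/389 ≈ 0.58869)
E - z = 229/389 - 1*44 = 229/389 - 44 = -16887/389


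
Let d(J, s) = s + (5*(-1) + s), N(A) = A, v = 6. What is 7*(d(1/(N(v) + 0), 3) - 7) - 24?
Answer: -66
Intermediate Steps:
d(J, s) = -5 + 2*s (d(J, s) = s + (-5 + s) = -5 + 2*s)
7*(d(1/(N(v) + 0), 3) - 7) - 24 = 7*((-5 + 2*3) - 7) - 24 = 7*((-5 + 6) - 7) - 24 = 7*(1 - 7) - 24 = 7*(-6) - 24 = -42 - 24 = -66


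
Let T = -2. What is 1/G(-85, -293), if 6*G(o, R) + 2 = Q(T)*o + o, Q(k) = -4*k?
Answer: -6/767 ≈ -0.0078227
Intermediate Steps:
G(o, R) = -⅓ + 3*o/2 (G(o, R) = -⅓ + ((-4*(-2))*o + o)/6 = -⅓ + (8*o + o)/6 = -⅓ + (9*o)/6 = -⅓ + 3*o/2)
1/G(-85, -293) = 1/(-⅓ + (3/2)*(-85)) = 1/(-⅓ - 255/2) = 1/(-767/6) = -6/767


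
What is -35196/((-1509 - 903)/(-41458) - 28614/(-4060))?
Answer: -493681034840/99672661 ≈ -4953.0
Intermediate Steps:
-35196/((-1509 - 903)/(-41458) - 28614/(-4060)) = -35196/(-2412*(-1/41458) - 28614*(-1/4060)) = -35196/(1206/20729 + 14307/2030) = -35196/299017983/42079870 = -35196*42079870/299017983 = -493681034840/99672661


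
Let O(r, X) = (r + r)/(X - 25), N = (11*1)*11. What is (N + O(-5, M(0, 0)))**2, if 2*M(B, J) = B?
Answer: 368449/25 ≈ 14738.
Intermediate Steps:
M(B, J) = B/2
N = 121 (N = 11*11 = 121)
O(r, X) = 2*r/(-25 + X) (O(r, X) = (2*r)/(-25 + X) = 2*r/(-25 + X))
(N + O(-5, M(0, 0)))**2 = (121 + 2*(-5)/(-25 + (1/2)*0))**2 = (121 + 2*(-5)/(-25 + 0))**2 = (121 + 2*(-5)/(-25))**2 = (121 + 2*(-5)*(-1/25))**2 = (121 + 2/5)**2 = (607/5)**2 = 368449/25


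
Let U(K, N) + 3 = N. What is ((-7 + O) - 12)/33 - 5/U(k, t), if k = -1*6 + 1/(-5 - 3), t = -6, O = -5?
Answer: -17/99 ≈ -0.17172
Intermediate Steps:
k = -49/8 (k = -6 + 1/(-8) = -6 - 1/8 = -49/8 ≈ -6.1250)
U(K, N) = -3 + N
((-7 + O) - 12)/33 - 5/U(k, t) = ((-7 - 5) - 12)/33 - 5/(-3 - 6) = (-12 - 12)/33 - 5/(-9) = (1/33)*(-24) - 5*(-1/9) = -8/11 + 5/9 = -17/99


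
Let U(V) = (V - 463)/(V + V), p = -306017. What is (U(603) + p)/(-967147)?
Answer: 184528181/583189641 ≈ 0.31641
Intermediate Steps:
U(V) = (-463 + V)/(2*V) (U(V) = (-463 + V)/((2*V)) = (-463 + V)*(1/(2*V)) = (-463 + V)/(2*V))
(U(603) + p)/(-967147) = ((½)*(-463 + 603)/603 - 306017)/(-967147) = ((½)*(1/603)*140 - 306017)*(-1/967147) = (70/603 - 306017)*(-1/967147) = -184528181/603*(-1/967147) = 184528181/583189641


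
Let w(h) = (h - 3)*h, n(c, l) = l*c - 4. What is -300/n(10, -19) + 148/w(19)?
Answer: 14989/7372 ≈ 2.0332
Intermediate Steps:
n(c, l) = -4 + c*l (n(c, l) = c*l - 4 = -4 + c*l)
w(h) = h*(-3 + h) (w(h) = (-3 + h)*h = h*(-3 + h))
-300/n(10, -19) + 148/w(19) = -300/(-4 + 10*(-19)) + 148/((19*(-3 + 19))) = -300/(-4 - 190) + 148/((19*16)) = -300/(-194) + 148/304 = -300*(-1/194) + 148*(1/304) = 150/97 + 37/76 = 14989/7372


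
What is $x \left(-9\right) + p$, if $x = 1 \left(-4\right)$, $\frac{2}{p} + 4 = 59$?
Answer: $\frac{1982}{55} \approx 36.036$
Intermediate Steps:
$p = \frac{2}{55}$ ($p = \frac{2}{-4 + 59} = \frac{2}{55} \approx 0.036364$)
$x = -4$
$x \left(-9\right) + p = \left(-4\right) \left(-9\right) + \frac{2}{55} = 36 + \frac{2}{55} = \frac{1982}{55}$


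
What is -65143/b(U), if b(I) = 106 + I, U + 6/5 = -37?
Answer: -325715/339 ≈ -960.81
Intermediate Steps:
U = -191/5 (U = -6/5 - 37 = -191/5 ≈ -38.200)
-65143/b(U) = -65143/(106 - 191/5) = -65143/339/5 = -65143*5/339 = -325715/339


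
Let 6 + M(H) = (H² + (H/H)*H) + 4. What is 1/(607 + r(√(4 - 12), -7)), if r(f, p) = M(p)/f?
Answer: 607/368649 + 10*I*√2/368649 ≈ 0.0016466 + 3.8362e-5*I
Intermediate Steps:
M(H) = -2 + H + H² (M(H) = -6 + ((H² + (H/H)*H) + 4) = -6 + ((H² + 1*H) + 4) = -6 + ((H² + H) + 4) = -6 + ((H + H²) + 4) = -6 + (4 + H + H²) = -2 + H + H²)
r(f, p) = (-2 + p + p²)/f
1/(607 + r(√(4 - 12), -7)) = 1/(607 + (-2 - 7 + (-7)²)/(√(4 - 12))) = 1/(607 + (-2 - 7 + 49)/(√(-8))) = 1/(607 + 40/(2*I*√2)) = 1/(607 - I*√2/4*40) = 1/(607 - 10*I*√2)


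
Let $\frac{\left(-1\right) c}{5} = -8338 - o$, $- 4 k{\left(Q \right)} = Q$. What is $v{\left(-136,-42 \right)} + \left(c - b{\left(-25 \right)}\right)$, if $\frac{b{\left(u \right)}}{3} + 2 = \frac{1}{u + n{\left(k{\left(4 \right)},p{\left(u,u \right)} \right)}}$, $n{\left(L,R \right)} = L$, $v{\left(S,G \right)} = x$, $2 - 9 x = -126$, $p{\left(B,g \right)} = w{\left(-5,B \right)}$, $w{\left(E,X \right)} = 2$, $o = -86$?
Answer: $\frac{9659599}{234} \approx 41280.0$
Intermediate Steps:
$k{\left(Q \right)} = - \frac{Q}{4}$
$p{\left(B,g \right)} = 2$
$x = \frac{128}{9}$ ($x = \frac{2}{9} - -14 = \frac{2}{9} + 14 = \frac{128}{9} \approx 14.222$)
$c = 41260$ ($c = - 5 \left(-8338 - -86\right) = - 5 \left(-8338 + 86\right) = \left(-5\right) \left(-8252\right) = 41260$)
$v{\left(S,G \right)} = \frac{128}{9}$
$b{\left(u \right)} = -6 + \frac{3}{-1 + u}$ ($b{\left(u \right)} = -6 + \frac{3}{u - 1} = -6 + \frac{3}{-1 + u}$)
$v{\left(-136,-42 \right)} + \left(c - b{\left(-25 \right)}\right) = \frac{128}{9} + \left(41260 - \frac{3 \left(3 - -50\right)}{-1 - 25}\right) = \frac{128}{9} + \left(41260 - \frac{3 \left(3 + 50\right)}{-26}\right) = \frac{128}{9} + \left(41260 - 3 \left(- \frac{1}{26}\right) 53\right) = \frac{128}{9} + \left(41260 - - \frac{159}{26}\right) = \frac{128}{9} + \left(41260 + \frac{159}{26}\right) = \frac{128}{9} + \frac{1072919}{26} = \frac{9659599}{234}$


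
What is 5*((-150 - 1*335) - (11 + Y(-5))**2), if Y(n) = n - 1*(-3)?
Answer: -2830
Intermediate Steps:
Y(n) = 3 + n (Y(n) = n + 3 = 3 + n)
5*((-150 - 1*335) - (11 + Y(-5))**2) = 5*((-150 - 1*335) - (11 + (3 - 5))**2) = 5*((-150 - 335) - (11 - 2)**2) = 5*(-485 - 1*9**2) = 5*(-485 - 1*81) = 5*(-485 - 81) = 5*(-566) = -2830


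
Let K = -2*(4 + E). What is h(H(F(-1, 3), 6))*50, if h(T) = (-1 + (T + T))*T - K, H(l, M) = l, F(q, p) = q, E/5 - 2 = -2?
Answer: 550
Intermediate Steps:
E = 0 (E = 10 + 5*(-2) = 10 - 10 = 0)
K = -8 (K = -2*(4 + 0) = -2*4 = -8)
h(T) = 8 + T*(-1 + 2*T) (h(T) = (-1 + (T + T))*T - 1*(-8) = (-1 + 2*T)*T + 8 = T*(-1 + 2*T) + 8 = 8 + T*(-1 + 2*T))
h(H(F(-1, 3), 6))*50 = (8 - 1*(-1) + 2*(-1)²)*50 = (8 + 1 + 2*1)*50 = (8 + 1 + 2)*50 = 11*50 = 550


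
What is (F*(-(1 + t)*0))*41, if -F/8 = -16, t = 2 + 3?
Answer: 0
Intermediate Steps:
t = 5
F = 128 (F = -8*(-16) = 128)
(F*(-(1 + t)*0))*41 = (128*(-(1 + 5)*0))*41 = (128*(-6*0))*41 = (128*(-1*0))*41 = (128*0)*41 = 0*41 = 0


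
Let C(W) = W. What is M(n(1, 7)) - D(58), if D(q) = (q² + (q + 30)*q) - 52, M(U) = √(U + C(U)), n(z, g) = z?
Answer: -8416 + √2 ≈ -8414.6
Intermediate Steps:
M(U) = √2*√U (M(U) = √(U + U) = √(2*U) = √2*√U)
D(q) = -52 + q² + q*(30 + q) (D(q) = (q² + (30 + q)*q) - 52 = (q² + q*(30 + q)) - 52 = -52 + q² + q*(30 + q))
M(n(1, 7)) - D(58) = √2*√1 - (-52 + 2*58² + 30*58) = √2*1 - (-52 + 2*3364 + 1740) = √2 - (-52 + 6728 + 1740) = √2 - 1*8416 = √2 - 8416 = -8416 + √2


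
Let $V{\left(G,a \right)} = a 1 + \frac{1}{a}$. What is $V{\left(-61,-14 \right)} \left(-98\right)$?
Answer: $1379$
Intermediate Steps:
$V{\left(G,a \right)} = a + \frac{1}{a}$
$V{\left(-61,-14 \right)} \left(-98\right) = \left(-14 + \frac{1}{-14}\right) \left(-98\right) = \left(-14 - \frac{1}{14}\right) \left(-98\right) = \left(- \frac{197}{14}\right) \left(-98\right) = 1379$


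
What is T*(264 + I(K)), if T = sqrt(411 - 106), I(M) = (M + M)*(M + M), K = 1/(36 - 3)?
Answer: 287500*sqrt(305)/1089 ≈ 4610.6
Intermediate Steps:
K = 1/33 ≈ 0.030303
I(M) = 4*M**2 (I(M) = (2*M)*(2*M) = 4*M**2)
T = sqrt(305) ≈ 17.464
T*(264 + I(K)) = sqrt(305)*(264 + 4*(1/33)**2) = sqrt(305)*(264 + 4*(1/1089)) = sqrt(305)*(264 + 4/1089) = sqrt(305)*(287500/1089) = 287500*sqrt(305)/1089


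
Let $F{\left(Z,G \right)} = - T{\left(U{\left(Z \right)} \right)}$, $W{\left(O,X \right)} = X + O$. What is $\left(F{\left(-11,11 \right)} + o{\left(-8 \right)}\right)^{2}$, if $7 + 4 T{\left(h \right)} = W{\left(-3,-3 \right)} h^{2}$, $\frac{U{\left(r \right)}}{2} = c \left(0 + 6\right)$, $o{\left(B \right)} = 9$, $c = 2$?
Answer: $\frac{12243001}{16} \approx 7.6519 \cdot 10^{5}$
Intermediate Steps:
$U{\left(r \right)} = 24$ ($U{\left(r \right)} = 2 \cdot 2 \left(0 + 6\right) = 2 \cdot 2 \cdot 6 = 2 \cdot 12 = 24$)
$W{\left(O,X \right)} = O + X$
$T{\left(h \right)} = - \frac{7}{4} - \frac{3 h^{2}}{2}$ ($T{\left(h \right)} = - \frac{7}{4} + \frac{\left(-3 - 3\right) h^{2}}{4} = - \frac{7}{4} + \frac{\left(-6\right) h^{2}}{4} = - \frac{7}{4} - \frac{3 h^{2}}{2}$)
$F{\left(Z,G \right)} = \frac{3463}{4}$ ($F{\left(Z,G \right)} = - (- \frac{7}{4} - \frac{3 \cdot 24^{2}}{2}) = - (- \frac{7}{4} - 864) = \left(-1\right) \left(- \frac{3463}{4}\right) = \frac{3463}{4}$)
$\left(F{\left(-11,11 \right)} + o{\left(-8 \right)}\right)^{2} = \left(\frac{3463}{4} + 9\right)^{2} = \left(\frac{3499}{4}\right)^{2} = \frac{12243001}{16}$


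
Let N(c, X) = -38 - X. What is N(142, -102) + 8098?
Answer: 8162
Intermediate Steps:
N(142, -102) + 8098 = (-38 - 1*(-102)) + 8098 = (-38 + 102) + 8098 = 64 + 8098 = 8162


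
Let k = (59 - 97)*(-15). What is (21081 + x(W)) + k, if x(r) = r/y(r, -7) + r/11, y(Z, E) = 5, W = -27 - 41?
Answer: 1189717/55 ≈ 21631.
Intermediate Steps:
W = -68
x(r) = 16*r/55 (x(r) = r/5 + r/11 = 16*r/55)
k = 570 (k = -38*(-15) = 570)
(21081 + x(W)) + k = (21081 + (16/55)*(-68)) + 570 = (21081 - 1088/55) + 570 = 1158367/55 + 570 = 1189717/55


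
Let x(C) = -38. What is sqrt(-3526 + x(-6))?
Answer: 18*I*sqrt(11) ≈ 59.699*I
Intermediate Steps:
sqrt(-3526 + x(-6)) = sqrt(-3526 - 38) = sqrt(-3564) = 18*I*sqrt(11)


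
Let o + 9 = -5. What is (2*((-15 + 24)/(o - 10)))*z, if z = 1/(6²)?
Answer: -1/48 ≈ -0.020833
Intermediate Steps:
o = -14 (o = -9 - 5 = -14)
z = 1/36 ≈ 0.027778
(2*((-15 + 24)/(o - 10)))*z = (2*((-15 + 24)/(-14 - 10)))*(1/36) = (2*(9/(-24)))*(1/36) = (2*(9*(-1/24)))*(1/36) = (2*(-3/8))*(1/36) = -¾*1/36 = -1/48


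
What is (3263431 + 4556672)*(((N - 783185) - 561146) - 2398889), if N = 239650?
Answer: -27398278267710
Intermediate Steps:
(3263431 + 4556672)*(((N - 783185) - 561146) - 2398889) = (3263431 + 4556672)*(((239650 - 783185) - 561146) - 2398889) = 7820103*((-543535 - 561146) - 2398889) = 7820103*(-1104681 - 2398889) = 7820103*(-3503570) = -27398278267710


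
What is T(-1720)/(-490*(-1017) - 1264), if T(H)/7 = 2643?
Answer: 18501/497066 ≈ 0.037220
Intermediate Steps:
T(H) = 18501 (T(H) = 7*2643 = 18501)
T(-1720)/(-490*(-1017) - 1264) = 18501/(-490*(-1017) - 1264) = 18501/(498330 - 1264) = 18501/497066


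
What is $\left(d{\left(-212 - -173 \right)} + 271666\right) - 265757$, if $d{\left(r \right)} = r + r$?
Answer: $5831$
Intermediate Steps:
$d{\left(r \right)} = 2 r$
$\left(d{\left(-212 - -173 \right)} + 271666\right) - 265757 = \left(2 \left(-212 - -173\right) + 271666\right) - 265757 = \left(2 \left(-212 + 173\right) + 271666\right) - 265757 = \left(2 \left(-39\right) + 271666\right) - 265757 = \left(-78 + 271666\right) - 265757 = 271588 - 265757 = 5831$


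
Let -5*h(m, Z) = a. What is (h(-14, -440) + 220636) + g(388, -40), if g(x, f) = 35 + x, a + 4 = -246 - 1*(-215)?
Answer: 221066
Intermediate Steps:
a = -35 (a = -4 + (-246 - 1*(-215)) = -4 + (-246 + 215) = -4 - 31 = -35)
h(m, Z) = 7 (h(m, Z) = -1/5*(-35) = 7)
(h(-14, -440) + 220636) + g(388, -40) = (7 + 220636) + (35 + 388) = 220643 + 423 = 221066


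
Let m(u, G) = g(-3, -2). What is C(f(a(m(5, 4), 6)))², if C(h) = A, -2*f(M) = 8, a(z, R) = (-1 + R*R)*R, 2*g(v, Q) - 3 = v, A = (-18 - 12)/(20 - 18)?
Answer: 225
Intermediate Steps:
A = -15 (A = -30/2 = -30*½ = -15)
g(v, Q) = 3/2 + v/2
m(u, G) = 0 (m(u, G) = 3/2 + (½)*(-3) = 3/2 - 3/2 = 0)
a(z, R) = R*(-1 + R²) (a(z, R) = (-1 + R²)*R = R*(-1 + R²))
f(M) = -4 (f(M) = -½*8 = -4)
C(h) = -15
C(f(a(m(5, 4), 6)))² = (-15)² = 225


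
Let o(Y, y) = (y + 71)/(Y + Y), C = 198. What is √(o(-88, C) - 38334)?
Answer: I*√74217583/44 ≈ 195.79*I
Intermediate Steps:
o(Y, y) = (71 + y)/(2*Y) (o(Y, y) = (71 + y)/((2*Y)) = (71 + y)*(1/(2*Y)) = (71 + y)/(2*Y))
√(o(-88, C) - 38334) = √((½)*(71 + 198)/(-88) - 38334) = √((½)*(-1/88)*269 - 38334) = √(-269/176 - 38334) = √(-6747053/176) = I*√74217583/44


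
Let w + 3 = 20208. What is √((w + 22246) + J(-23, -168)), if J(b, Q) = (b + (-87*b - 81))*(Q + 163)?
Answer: √32966 ≈ 181.57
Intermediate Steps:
w = 20205 (w = -3 + 20208 = 20205)
J(b, Q) = (-81 - 86*b)*(163 + Q) (J(b, Q) = (b + (-81 - 87*b))*(163 + Q) = (-81 - 86*b)*(163 + Q))
√((w + 22246) + J(-23, -168)) = √((20205 + 22246) + (-13203 - 14018*(-23) - 81*(-168) - 86*(-168)*(-23))) = √(42451 + (-13203 + 322414 + 13608 - 332304)) = √(42451 - 9485) = √32966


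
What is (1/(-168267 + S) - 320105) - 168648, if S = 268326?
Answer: -48904136426/100059 ≈ -4.8875e+5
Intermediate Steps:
(1/(-168267 + S) - 320105) - 168648 = (1/(-168267 + 268326) - 320105) - 168648 = (1/100059 - 320105) - 168648 = -32029386194/100059 - 168648 = -48904136426/100059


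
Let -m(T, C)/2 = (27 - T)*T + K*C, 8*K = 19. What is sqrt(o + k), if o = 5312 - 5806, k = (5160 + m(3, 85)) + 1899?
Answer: sqrt(24069)/2 ≈ 77.571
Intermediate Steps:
K = 19/8 (K = (1/8)*19 = 19/8 ≈ 2.3750)
m(T, C) = -19*C/4 - 2*T*(27 - T) (m(T, C) = -2*((27 - T)*T + 19*C/8) = -2*(T*(27 - T) + 19*C/8) = -2*(19*C/8 + T*(27 - T)) = -19*C/4 - 2*T*(27 - T))
k = 26045/4 (k = (5160 + (-54*3 + 2*3**2 - 19/4*85)) + 1899 = (5160 + (-162 + 2*9 - 1615/4)) + 1899 = (5160 + (-162 + 18 - 1615/4)) + 1899 = (5160 - 2191/4) + 1899 = 18449/4 + 1899 = 26045/4 ≈ 6511.3)
o = -494
sqrt(o + k) = sqrt(-494 + 26045/4) = sqrt(24069/4) = sqrt(24069)/2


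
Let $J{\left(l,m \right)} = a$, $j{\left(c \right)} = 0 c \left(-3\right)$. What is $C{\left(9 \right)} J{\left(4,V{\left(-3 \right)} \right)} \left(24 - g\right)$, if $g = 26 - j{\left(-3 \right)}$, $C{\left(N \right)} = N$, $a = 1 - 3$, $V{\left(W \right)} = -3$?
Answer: $36$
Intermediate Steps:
$j{\left(c \right)} = 0$ ($j{\left(c \right)} = 0 \left(-3\right) = 0$)
$a = -2$ ($a = 1 - 3 = -2$)
$J{\left(l,m \right)} = -2$
$g = 26$ ($g = 26 - 0 = 26 + 0 = 26$)
$C{\left(9 \right)} J{\left(4,V{\left(-3 \right)} \right)} \left(24 - g\right) = 9 \left(-2\right) \left(24 - 26\right) = - 18 \left(24 - 26\right) = \left(-18\right) \left(-2\right) = 36$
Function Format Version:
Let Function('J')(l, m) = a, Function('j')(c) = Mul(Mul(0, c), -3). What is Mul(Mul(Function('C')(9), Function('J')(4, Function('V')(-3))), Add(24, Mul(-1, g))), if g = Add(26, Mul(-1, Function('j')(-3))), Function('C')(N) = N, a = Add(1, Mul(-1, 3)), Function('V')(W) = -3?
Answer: 36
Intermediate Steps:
Function('j')(c) = 0 (Function('j')(c) = Mul(0, -3) = 0)
a = -2 (a = Add(1, -3) = -2)
Function('J')(l, m) = -2
g = 26 (g = Add(26, Mul(-1, 0)) = Add(26, 0) = 26)
Mul(Mul(Function('C')(9), Function('J')(4, Function('V')(-3))), Add(24, Mul(-1, g))) = Mul(Mul(9, -2), Add(24, Mul(-1, 26))) = Mul(-18, Add(24, -26)) = Mul(-18, -2) = 36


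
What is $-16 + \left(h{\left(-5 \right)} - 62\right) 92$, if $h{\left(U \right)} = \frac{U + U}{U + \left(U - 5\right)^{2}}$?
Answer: $- \frac{108864}{19} \approx -5729.7$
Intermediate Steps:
$h{\left(U \right)} = \frac{2 U}{U + \left(-5 + U\right)^{2}}$
$-16 + \left(h{\left(-5 \right)} - 62\right) 92 = -16 + \left(2 \left(-5\right) \frac{1}{-5 + \left(-5 - 5\right)^{2}} - 62\right) 92 = -16 + \left(2 \left(-5\right) \frac{1}{-5 + \left(-10\right)^{2}} - 62\right) 92 = -16 + \left(2 \left(-5\right) \frac{1}{-5 + 100} - 62\right) 92 = -16 + \left(2 \left(-5\right) \frac{1}{95} - 62\right) 92 = -16 + \left(- \frac{2}{19} - 62\right) 92 = -16 - \frac{108560}{19} = - \frac{108864}{19}$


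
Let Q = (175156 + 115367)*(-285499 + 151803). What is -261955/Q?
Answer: 261955/38841763008 ≈ 6.7442e-6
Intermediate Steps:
Q = -38841763008 (Q = 290523*(-133696) = -38841763008)
-261955/Q = -261955/(-38841763008) = -261955*(-1/38841763008) = 261955/38841763008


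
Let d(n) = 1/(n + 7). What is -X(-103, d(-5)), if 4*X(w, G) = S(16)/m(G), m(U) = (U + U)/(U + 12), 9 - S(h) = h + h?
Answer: 575/8 ≈ 71.875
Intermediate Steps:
S(h) = 9 - 2*h (S(h) = 9 - (h + h) = 9 - 2*h)
m(U) = 2*U/(12 + U) (m(U) = (2*U)/(12 + U) = 2*U/(12 + U))
d(n) = 1/(7 + n)
X(w, G) = -23*(12 + G)/(8*G) (X(w, G) = ((9 - 2*16)/((2*G/(12 + G))))/4 = ((9 - 32)*((12 + G)/(2*G)))/4 = (-23*(12 + G)/(2*G))/4 = -23*(12 + G)/(8*G))
-X(-103, d(-5)) = -23*(-12 - 1/(7 - 5))/(8*(1/(7 - 5))) = -23*(-12 - 1/2)/(8*(1/2)) = -23*(-12 - 1*½)/(8*½) = -23*2*(-12 - ½)/8 = -23*2*(-25)/(8*2) = -1*(-575/8) = 575/8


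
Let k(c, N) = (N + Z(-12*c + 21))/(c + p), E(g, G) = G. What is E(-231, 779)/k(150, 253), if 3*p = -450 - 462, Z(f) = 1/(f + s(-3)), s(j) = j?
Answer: -213779412/450845 ≈ -474.17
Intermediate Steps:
Z(f) = 1/(-3 + f) (Z(f) = 1/(f - 3) = 1/(-3 + f))
p = -304 (p = (-450 - 462)/3 = (⅓)*(-912) = -304)
k(c, N) = (N + 1/(18 - 12*c))/(-304 + c) (k(c, N) = (N + 1/(-3 + (-12*c + 21)))/(c - 304) = (N + 1/(-3 + (21 - 12*c)))/(-304 + c) = (N + 1/(18 - 12*c))/(-304 + c))
E(-231, 779)/k(150, 253) = 779/(((-⅙ + 253*(-3 + 2*150))/((-304 + 150)*(-3 + 2*150)))) = 779/(((-⅙ + 253*(-3 + 300))/((-154)*(-3 + 300)))) = 779/((-1/154*(-⅙ + 253*297)/297)) = 779/((-1/154*1/297*(-⅙ + 75141))) = 779/((-1/154*1/297*450845/6)) = 779/(-450845/274428) = 779*(-274428/450845) = -213779412/450845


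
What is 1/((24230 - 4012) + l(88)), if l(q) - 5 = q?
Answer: 1/20311 ≈ 4.9234e-5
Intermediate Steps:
l(q) = 5 + q
1/((24230 - 4012) + l(88)) = 1/((24230 - 4012) + (5 + 88)) = 1/(20218 + 93) = 1/20311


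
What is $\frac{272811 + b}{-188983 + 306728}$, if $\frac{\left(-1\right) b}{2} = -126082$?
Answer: $\frac{104995}{23549} \approx 4.4586$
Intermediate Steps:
$b = 252164$ ($b = \left(-2\right) \left(-126082\right) = 252164$)
$\frac{272811 + b}{-188983 + 306728} = \frac{272811 + 252164}{-188983 + 306728} = \frac{524975}{117745} = 524975 \cdot \frac{1}{117745} = \frac{104995}{23549}$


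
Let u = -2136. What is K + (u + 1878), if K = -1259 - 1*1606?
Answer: -3123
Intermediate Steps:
K = -2865 (K = -1259 - 1606 = -2865)
K + (u + 1878) = -2865 + (-2136 + 1878) = -2865 - 258 = -3123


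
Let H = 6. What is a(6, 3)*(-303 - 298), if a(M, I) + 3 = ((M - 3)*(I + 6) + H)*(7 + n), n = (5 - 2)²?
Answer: -315525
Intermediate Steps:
n = 9 (n = 3² = 9)
a(M, I) = 93 + 16*(-3 + M)*(6 + I) (a(M, I) = -3 + ((M - 3)*(I + 6) + 6)*(7 + 9) = -3 + ((-3 + M)*(6 + I) + 6)*16 = -3 + (6 + (-3 + M)*(6 + I))*16 = -3 + (96 + 16*(-3 + M)*(6 + I)) = 93 + 16*(-3 + M)*(6 + I))
a(6, 3)*(-303 - 298) = (-195 - 48*3 + 96*6 + 16*3*6)*(-303 - 298) = (-195 - 144 + 576 + 288)*(-601) = 525*(-601) = -315525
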